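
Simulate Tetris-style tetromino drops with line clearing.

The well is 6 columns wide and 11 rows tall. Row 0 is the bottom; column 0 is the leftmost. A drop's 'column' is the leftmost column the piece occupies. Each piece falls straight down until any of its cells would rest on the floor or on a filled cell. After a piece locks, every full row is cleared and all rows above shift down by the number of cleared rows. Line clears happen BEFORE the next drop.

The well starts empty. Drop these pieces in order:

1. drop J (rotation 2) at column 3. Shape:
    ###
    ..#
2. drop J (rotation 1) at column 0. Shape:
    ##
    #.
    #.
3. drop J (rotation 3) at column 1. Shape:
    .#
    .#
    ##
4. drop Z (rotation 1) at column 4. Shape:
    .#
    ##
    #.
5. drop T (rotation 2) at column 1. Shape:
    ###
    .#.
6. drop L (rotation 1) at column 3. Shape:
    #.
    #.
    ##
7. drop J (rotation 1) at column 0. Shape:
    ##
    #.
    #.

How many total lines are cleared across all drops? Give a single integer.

Drop 1: J rot2 at col 3 lands with bottom-row=0; cleared 0 line(s) (total 0); column heights now [0 0 0 2 2 2], max=2
Drop 2: J rot1 at col 0 lands with bottom-row=0; cleared 0 line(s) (total 0); column heights now [3 3 0 2 2 2], max=3
Drop 3: J rot3 at col 1 lands with bottom-row=3; cleared 0 line(s) (total 0); column heights now [3 4 6 2 2 2], max=6
Drop 4: Z rot1 at col 4 lands with bottom-row=2; cleared 0 line(s) (total 0); column heights now [3 4 6 2 4 5], max=6
Drop 5: T rot2 at col 1 lands with bottom-row=6; cleared 0 line(s) (total 0); column heights now [3 8 8 8 4 5], max=8
Drop 6: L rot1 at col 3 lands with bottom-row=8; cleared 0 line(s) (total 0); column heights now [3 8 8 11 9 5], max=11
Drop 7: J rot1 at col 0 lands with bottom-row=6; cleared 0 line(s) (total 0); column heights now [9 9 8 11 9 5], max=11

Answer: 0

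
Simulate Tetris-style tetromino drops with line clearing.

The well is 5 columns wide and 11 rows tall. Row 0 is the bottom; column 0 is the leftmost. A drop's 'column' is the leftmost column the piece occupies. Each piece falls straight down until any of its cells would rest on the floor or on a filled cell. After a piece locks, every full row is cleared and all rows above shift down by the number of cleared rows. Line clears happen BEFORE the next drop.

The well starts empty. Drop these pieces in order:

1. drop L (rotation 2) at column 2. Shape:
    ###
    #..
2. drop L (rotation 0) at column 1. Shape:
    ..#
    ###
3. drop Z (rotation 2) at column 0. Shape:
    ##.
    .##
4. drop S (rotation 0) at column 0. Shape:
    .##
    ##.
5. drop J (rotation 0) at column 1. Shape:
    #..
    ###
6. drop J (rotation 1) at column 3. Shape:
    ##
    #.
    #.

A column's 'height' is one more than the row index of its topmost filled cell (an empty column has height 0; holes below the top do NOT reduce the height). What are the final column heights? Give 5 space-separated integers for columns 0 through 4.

Answer: 6 9 8 11 11

Derivation:
Drop 1: L rot2 at col 2 lands with bottom-row=0; cleared 0 line(s) (total 0); column heights now [0 0 2 2 2], max=2
Drop 2: L rot0 at col 1 lands with bottom-row=2; cleared 0 line(s) (total 0); column heights now [0 3 3 4 2], max=4
Drop 3: Z rot2 at col 0 lands with bottom-row=3; cleared 0 line(s) (total 0); column heights now [5 5 4 4 2], max=5
Drop 4: S rot0 at col 0 lands with bottom-row=5; cleared 0 line(s) (total 0); column heights now [6 7 7 4 2], max=7
Drop 5: J rot0 at col 1 lands with bottom-row=7; cleared 0 line(s) (total 0); column heights now [6 9 8 8 2], max=9
Drop 6: J rot1 at col 3 lands with bottom-row=8; cleared 0 line(s) (total 0); column heights now [6 9 8 11 11], max=11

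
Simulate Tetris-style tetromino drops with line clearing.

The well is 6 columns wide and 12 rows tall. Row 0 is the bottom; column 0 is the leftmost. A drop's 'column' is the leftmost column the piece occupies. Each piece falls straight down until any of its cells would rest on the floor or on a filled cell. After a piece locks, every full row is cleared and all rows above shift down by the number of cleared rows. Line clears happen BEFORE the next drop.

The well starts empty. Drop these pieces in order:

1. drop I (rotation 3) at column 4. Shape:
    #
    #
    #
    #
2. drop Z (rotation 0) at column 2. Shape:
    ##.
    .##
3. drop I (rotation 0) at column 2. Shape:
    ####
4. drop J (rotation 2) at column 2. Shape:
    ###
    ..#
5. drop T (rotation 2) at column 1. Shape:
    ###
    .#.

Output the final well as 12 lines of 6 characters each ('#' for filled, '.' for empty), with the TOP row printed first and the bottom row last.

Drop 1: I rot3 at col 4 lands with bottom-row=0; cleared 0 line(s) (total 0); column heights now [0 0 0 0 4 0], max=4
Drop 2: Z rot0 at col 2 lands with bottom-row=4; cleared 0 line(s) (total 0); column heights now [0 0 6 6 5 0], max=6
Drop 3: I rot0 at col 2 lands with bottom-row=6; cleared 0 line(s) (total 0); column heights now [0 0 7 7 7 7], max=7
Drop 4: J rot2 at col 2 lands with bottom-row=7; cleared 0 line(s) (total 0); column heights now [0 0 9 9 9 7], max=9
Drop 5: T rot2 at col 1 lands with bottom-row=9; cleared 0 line(s) (total 0); column heights now [0 11 11 11 9 7], max=11

Answer: ......
.###..
..#...
..###.
....#.
..####
..##..
...##.
....#.
....#.
....#.
....#.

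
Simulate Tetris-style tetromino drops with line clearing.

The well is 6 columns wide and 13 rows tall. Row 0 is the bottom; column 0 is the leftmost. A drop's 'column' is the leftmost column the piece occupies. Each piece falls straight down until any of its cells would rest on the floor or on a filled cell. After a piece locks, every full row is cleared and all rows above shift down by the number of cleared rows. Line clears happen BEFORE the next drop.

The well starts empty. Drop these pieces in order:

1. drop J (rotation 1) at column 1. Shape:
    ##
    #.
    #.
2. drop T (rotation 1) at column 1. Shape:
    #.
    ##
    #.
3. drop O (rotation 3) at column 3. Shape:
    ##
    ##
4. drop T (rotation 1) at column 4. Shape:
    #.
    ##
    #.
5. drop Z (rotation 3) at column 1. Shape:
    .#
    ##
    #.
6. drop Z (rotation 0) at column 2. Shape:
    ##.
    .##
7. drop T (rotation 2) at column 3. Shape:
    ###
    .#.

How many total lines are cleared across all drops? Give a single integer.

Answer: 0

Derivation:
Drop 1: J rot1 at col 1 lands with bottom-row=0; cleared 0 line(s) (total 0); column heights now [0 3 3 0 0 0], max=3
Drop 2: T rot1 at col 1 lands with bottom-row=3; cleared 0 line(s) (total 0); column heights now [0 6 5 0 0 0], max=6
Drop 3: O rot3 at col 3 lands with bottom-row=0; cleared 0 line(s) (total 0); column heights now [0 6 5 2 2 0], max=6
Drop 4: T rot1 at col 4 lands with bottom-row=2; cleared 0 line(s) (total 0); column heights now [0 6 5 2 5 4], max=6
Drop 5: Z rot3 at col 1 lands with bottom-row=6; cleared 0 line(s) (total 0); column heights now [0 8 9 2 5 4], max=9
Drop 6: Z rot0 at col 2 lands with bottom-row=8; cleared 0 line(s) (total 0); column heights now [0 8 10 10 9 4], max=10
Drop 7: T rot2 at col 3 lands with bottom-row=9; cleared 0 line(s) (total 0); column heights now [0 8 10 11 11 11], max=11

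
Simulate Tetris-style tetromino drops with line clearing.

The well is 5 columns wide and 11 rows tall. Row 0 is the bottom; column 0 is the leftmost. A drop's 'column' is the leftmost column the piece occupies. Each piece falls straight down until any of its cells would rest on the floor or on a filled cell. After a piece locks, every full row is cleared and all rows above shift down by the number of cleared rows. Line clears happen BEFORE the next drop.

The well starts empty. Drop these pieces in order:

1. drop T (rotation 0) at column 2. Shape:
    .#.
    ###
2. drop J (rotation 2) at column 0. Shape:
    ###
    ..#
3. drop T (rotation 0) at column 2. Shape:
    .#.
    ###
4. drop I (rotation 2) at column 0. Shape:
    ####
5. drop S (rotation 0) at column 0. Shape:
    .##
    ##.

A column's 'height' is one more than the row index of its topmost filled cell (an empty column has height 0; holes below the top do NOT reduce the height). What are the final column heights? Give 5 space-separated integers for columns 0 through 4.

Answer: 7 8 8 6 4

Derivation:
Drop 1: T rot0 at col 2 lands with bottom-row=0; cleared 0 line(s) (total 0); column heights now [0 0 1 2 1], max=2
Drop 2: J rot2 at col 0 lands with bottom-row=1; cleared 0 line(s) (total 0); column heights now [3 3 3 2 1], max=3
Drop 3: T rot0 at col 2 lands with bottom-row=3; cleared 0 line(s) (total 0); column heights now [3 3 4 5 4], max=5
Drop 4: I rot2 at col 0 lands with bottom-row=5; cleared 0 line(s) (total 0); column heights now [6 6 6 6 4], max=6
Drop 5: S rot0 at col 0 lands with bottom-row=6; cleared 0 line(s) (total 0); column heights now [7 8 8 6 4], max=8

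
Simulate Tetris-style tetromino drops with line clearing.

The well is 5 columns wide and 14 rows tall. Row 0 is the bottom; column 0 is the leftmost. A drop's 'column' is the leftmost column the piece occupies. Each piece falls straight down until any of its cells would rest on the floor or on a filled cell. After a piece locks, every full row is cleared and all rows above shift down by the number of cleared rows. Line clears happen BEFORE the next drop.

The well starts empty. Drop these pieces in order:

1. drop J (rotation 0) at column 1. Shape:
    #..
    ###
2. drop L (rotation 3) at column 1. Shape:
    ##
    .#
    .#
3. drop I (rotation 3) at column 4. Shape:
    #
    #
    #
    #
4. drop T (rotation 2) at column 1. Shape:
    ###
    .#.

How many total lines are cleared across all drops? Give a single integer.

Drop 1: J rot0 at col 1 lands with bottom-row=0; cleared 0 line(s) (total 0); column heights now [0 2 1 1 0], max=2
Drop 2: L rot3 at col 1 lands with bottom-row=1; cleared 0 line(s) (total 0); column heights now [0 4 4 1 0], max=4
Drop 3: I rot3 at col 4 lands with bottom-row=0; cleared 0 line(s) (total 0); column heights now [0 4 4 1 4], max=4
Drop 4: T rot2 at col 1 lands with bottom-row=4; cleared 0 line(s) (total 0); column heights now [0 6 6 6 4], max=6

Answer: 0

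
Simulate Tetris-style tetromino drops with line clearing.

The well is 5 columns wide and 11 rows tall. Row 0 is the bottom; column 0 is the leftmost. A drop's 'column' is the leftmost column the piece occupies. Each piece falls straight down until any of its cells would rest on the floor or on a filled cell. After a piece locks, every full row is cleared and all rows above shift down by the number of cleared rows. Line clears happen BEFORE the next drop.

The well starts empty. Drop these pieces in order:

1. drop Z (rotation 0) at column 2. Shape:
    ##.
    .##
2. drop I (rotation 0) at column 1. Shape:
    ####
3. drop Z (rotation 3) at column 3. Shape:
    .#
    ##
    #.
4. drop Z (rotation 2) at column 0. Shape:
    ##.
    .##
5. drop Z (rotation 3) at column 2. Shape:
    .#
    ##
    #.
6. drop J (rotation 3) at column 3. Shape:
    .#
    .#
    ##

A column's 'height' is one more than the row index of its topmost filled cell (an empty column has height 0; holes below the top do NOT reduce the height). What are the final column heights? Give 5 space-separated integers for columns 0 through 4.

Drop 1: Z rot0 at col 2 lands with bottom-row=0; cleared 0 line(s) (total 0); column heights now [0 0 2 2 1], max=2
Drop 2: I rot0 at col 1 lands with bottom-row=2; cleared 0 line(s) (total 0); column heights now [0 3 3 3 3], max=3
Drop 3: Z rot3 at col 3 lands with bottom-row=3; cleared 0 line(s) (total 0); column heights now [0 3 3 5 6], max=6
Drop 4: Z rot2 at col 0 lands with bottom-row=3; cleared 0 line(s) (total 0); column heights now [5 5 4 5 6], max=6
Drop 5: Z rot3 at col 2 lands with bottom-row=4; cleared 1 line(s) (total 1); column heights now [0 4 5 6 5], max=6
Drop 6: J rot3 at col 3 lands with bottom-row=6; cleared 0 line(s) (total 1); column heights now [0 4 5 7 9], max=9

Answer: 0 4 5 7 9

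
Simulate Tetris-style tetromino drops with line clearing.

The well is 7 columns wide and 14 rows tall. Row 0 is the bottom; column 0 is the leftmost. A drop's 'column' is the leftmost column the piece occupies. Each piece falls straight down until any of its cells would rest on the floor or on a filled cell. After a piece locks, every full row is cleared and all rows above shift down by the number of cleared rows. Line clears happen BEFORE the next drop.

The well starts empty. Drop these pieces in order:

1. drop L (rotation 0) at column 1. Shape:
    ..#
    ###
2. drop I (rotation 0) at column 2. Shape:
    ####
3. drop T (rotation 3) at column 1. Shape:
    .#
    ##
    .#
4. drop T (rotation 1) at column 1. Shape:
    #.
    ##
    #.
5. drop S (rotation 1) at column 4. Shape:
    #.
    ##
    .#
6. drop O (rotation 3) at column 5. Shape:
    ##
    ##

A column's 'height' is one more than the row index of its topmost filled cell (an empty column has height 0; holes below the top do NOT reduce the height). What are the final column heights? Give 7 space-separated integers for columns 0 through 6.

Drop 1: L rot0 at col 1 lands with bottom-row=0; cleared 0 line(s) (total 0); column heights now [0 1 1 2 0 0 0], max=2
Drop 2: I rot0 at col 2 lands with bottom-row=2; cleared 0 line(s) (total 0); column heights now [0 1 3 3 3 3 0], max=3
Drop 3: T rot3 at col 1 lands with bottom-row=3; cleared 0 line(s) (total 0); column heights now [0 5 6 3 3 3 0], max=6
Drop 4: T rot1 at col 1 lands with bottom-row=5; cleared 0 line(s) (total 0); column heights now [0 8 7 3 3 3 0], max=8
Drop 5: S rot1 at col 4 lands with bottom-row=3; cleared 0 line(s) (total 0); column heights now [0 8 7 3 6 5 0], max=8
Drop 6: O rot3 at col 5 lands with bottom-row=5; cleared 0 line(s) (total 0); column heights now [0 8 7 3 6 7 7], max=8

Answer: 0 8 7 3 6 7 7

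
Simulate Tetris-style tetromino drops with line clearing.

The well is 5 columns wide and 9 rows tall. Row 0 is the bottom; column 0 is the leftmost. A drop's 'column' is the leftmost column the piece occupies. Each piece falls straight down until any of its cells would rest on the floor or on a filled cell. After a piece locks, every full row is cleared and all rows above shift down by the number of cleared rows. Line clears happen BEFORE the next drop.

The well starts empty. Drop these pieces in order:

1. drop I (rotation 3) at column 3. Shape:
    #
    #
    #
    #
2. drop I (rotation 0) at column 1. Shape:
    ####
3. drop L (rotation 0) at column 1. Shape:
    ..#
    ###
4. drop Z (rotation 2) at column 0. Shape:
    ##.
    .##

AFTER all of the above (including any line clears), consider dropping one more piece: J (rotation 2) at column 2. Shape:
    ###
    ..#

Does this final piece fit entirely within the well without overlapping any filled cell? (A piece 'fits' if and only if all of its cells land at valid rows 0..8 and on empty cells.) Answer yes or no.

Drop 1: I rot3 at col 3 lands with bottom-row=0; cleared 0 line(s) (total 0); column heights now [0 0 0 4 0], max=4
Drop 2: I rot0 at col 1 lands with bottom-row=4; cleared 0 line(s) (total 0); column heights now [0 5 5 5 5], max=5
Drop 3: L rot0 at col 1 lands with bottom-row=5; cleared 0 line(s) (total 0); column heights now [0 6 6 7 5], max=7
Drop 4: Z rot2 at col 0 lands with bottom-row=6; cleared 0 line(s) (total 0); column heights now [8 8 7 7 5], max=8
Test piece J rot2 at col 2 (width 3): heights before test = [8 8 7 7 5]; fits = True

Answer: yes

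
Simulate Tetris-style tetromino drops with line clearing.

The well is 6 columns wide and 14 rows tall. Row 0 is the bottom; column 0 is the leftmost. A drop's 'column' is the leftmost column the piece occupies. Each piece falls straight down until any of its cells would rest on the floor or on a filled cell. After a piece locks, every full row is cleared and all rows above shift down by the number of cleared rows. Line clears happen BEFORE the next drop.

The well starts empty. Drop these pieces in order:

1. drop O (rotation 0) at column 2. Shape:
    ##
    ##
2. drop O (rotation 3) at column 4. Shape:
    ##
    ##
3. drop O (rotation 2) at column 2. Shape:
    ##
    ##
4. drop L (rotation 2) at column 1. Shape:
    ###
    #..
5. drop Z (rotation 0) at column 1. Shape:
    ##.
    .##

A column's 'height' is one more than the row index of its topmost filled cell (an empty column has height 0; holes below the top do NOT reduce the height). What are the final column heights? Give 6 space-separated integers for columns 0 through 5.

Answer: 0 7 7 6 2 2

Derivation:
Drop 1: O rot0 at col 2 lands with bottom-row=0; cleared 0 line(s) (total 0); column heights now [0 0 2 2 0 0], max=2
Drop 2: O rot3 at col 4 lands with bottom-row=0; cleared 0 line(s) (total 0); column heights now [0 0 2 2 2 2], max=2
Drop 3: O rot2 at col 2 lands with bottom-row=2; cleared 0 line(s) (total 0); column heights now [0 0 4 4 2 2], max=4
Drop 4: L rot2 at col 1 lands with bottom-row=3; cleared 0 line(s) (total 0); column heights now [0 5 5 5 2 2], max=5
Drop 5: Z rot0 at col 1 lands with bottom-row=5; cleared 0 line(s) (total 0); column heights now [0 7 7 6 2 2], max=7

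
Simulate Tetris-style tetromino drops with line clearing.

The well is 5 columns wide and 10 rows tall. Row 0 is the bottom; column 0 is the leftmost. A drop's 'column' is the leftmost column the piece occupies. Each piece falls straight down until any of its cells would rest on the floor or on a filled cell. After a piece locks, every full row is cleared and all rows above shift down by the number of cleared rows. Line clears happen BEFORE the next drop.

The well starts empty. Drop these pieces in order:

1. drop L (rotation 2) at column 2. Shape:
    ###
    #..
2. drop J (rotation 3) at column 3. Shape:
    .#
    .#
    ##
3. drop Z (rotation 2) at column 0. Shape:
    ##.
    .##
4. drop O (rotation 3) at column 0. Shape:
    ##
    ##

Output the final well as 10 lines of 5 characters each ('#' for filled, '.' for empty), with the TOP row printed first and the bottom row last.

Drop 1: L rot2 at col 2 lands with bottom-row=0; cleared 0 line(s) (total 0); column heights now [0 0 2 2 2], max=2
Drop 2: J rot3 at col 3 lands with bottom-row=2; cleared 0 line(s) (total 0); column heights now [0 0 2 3 5], max=5
Drop 3: Z rot2 at col 0 lands with bottom-row=2; cleared 0 line(s) (total 0); column heights now [4 4 3 3 5], max=5
Drop 4: O rot3 at col 0 lands with bottom-row=4; cleared 0 line(s) (total 0); column heights now [6 6 3 3 5], max=6

Answer: .....
.....
.....
.....
##...
##..#
##..#
.####
..###
..#..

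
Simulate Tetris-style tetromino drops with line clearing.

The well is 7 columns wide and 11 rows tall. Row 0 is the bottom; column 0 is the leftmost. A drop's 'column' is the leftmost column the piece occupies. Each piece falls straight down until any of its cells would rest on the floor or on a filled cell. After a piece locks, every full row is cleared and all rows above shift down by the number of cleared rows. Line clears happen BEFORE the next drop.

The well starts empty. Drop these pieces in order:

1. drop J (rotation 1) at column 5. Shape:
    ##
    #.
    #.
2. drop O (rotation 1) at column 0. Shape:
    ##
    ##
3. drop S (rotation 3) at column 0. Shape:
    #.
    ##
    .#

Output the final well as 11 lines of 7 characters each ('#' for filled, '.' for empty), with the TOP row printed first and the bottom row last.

Drop 1: J rot1 at col 5 lands with bottom-row=0; cleared 0 line(s) (total 0); column heights now [0 0 0 0 0 3 3], max=3
Drop 2: O rot1 at col 0 lands with bottom-row=0; cleared 0 line(s) (total 0); column heights now [2 2 0 0 0 3 3], max=3
Drop 3: S rot3 at col 0 lands with bottom-row=2; cleared 0 line(s) (total 0); column heights now [5 4 0 0 0 3 3], max=5

Answer: .......
.......
.......
.......
.......
.......
#......
##.....
.#...##
##...#.
##...#.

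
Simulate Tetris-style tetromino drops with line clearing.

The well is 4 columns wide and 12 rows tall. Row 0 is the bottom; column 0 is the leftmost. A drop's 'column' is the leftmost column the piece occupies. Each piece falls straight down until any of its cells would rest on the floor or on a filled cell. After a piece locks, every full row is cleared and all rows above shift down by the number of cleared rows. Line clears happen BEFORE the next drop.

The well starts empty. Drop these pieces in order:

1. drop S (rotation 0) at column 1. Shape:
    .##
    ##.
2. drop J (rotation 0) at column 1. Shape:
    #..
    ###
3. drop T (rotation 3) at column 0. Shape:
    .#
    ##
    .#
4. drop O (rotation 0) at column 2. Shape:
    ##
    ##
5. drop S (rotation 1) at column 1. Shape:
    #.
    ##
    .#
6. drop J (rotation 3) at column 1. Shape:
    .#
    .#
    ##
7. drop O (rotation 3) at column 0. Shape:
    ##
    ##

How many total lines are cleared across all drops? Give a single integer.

Answer: 0

Derivation:
Drop 1: S rot0 at col 1 lands with bottom-row=0; cleared 0 line(s) (total 0); column heights now [0 1 2 2], max=2
Drop 2: J rot0 at col 1 lands with bottom-row=2; cleared 0 line(s) (total 0); column heights now [0 4 3 3], max=4
Drop 3: T rot3 at col 0 lands with bottom-row=4; cleared 0 line(s) (total 0); column heights now [6 7 3 3], max=7
Drop 4: O rot0 at col 2 lands with bottom-row=3; cleared 0 line(s) (total 0); column heights now [6 7 5 5], max=7
Drop 5: S rot1 at col 1 lands with bottom-row=6; cleared 0 line(s) (total 0); column heights now [6 9 8 5], max=9
Drop 6: J rot3 at col 1 lands with bottom-row=9; cleared 0 line(s) (total 0); column heights now [6 10 12 5], max=12
Drop 7: O rot3 at col 0 lands with bottom-row=10; cleared 0 line(s) (total 0); column heights now [12 12 12 5], max=12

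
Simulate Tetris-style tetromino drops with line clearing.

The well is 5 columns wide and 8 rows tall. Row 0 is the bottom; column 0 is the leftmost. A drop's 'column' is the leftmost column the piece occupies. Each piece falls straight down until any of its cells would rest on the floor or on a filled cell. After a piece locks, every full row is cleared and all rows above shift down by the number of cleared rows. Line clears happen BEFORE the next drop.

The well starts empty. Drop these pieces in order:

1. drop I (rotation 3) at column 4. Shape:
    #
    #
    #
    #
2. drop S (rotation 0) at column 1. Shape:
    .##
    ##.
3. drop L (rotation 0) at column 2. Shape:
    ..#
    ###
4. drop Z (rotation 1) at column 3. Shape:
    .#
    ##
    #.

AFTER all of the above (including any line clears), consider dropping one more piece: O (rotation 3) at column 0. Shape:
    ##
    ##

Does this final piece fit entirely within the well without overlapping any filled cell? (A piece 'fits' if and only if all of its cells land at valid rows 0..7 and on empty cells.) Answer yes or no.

Drop 1: I rot3 at col 4 lands with bottom-row=0; cleared 0 line(s) (total 0); column heights now [0 0 0 0 4], max=4
Drop 2: S rot0 at col 1 lands with bottom-row=0; cleared 0 line(s) (total 0); column heights now [0 1 2 2 4], max=4
Drop 3: L rot0 at col 2 lands with bottom-row=4; cleared 0 line(s) (total 0); column heights now [0 1 5 5 6], max=6
Drop 4: Z rot1 at col 3 lands with bottom-row=5; cleared 0 line(s) (total 0); column heights now [0 1 5 7 8], max=8
Test piece O rot3 at col 0 (width 2): heights before test = [0 1 5 7 8]; fits = True

Answer: yes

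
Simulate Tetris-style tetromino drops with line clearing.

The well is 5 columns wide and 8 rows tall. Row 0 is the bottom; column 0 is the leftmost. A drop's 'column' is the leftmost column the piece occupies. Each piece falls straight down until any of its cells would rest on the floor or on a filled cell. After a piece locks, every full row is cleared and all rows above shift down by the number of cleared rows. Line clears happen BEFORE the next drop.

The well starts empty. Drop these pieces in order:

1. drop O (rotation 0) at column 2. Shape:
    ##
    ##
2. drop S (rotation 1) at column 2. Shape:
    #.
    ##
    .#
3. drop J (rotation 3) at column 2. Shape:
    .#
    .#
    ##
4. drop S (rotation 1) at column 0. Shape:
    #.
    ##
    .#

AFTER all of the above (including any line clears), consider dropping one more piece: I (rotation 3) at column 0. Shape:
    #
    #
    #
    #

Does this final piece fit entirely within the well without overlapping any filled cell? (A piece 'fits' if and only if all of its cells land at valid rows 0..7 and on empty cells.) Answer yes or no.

Answer: yes

Derivation:
Drop 1: O rot0 at col 2 lands with bottom-row=0; cleared 0 line(s) (total 0); column heights now [0 0 2 2 0], max=2
Drop 2: S rot1 at col 2 lands with bottom-row=2; cleared 0 line(s) (total 0); column heights now [0 0 5 4 0], max=5
Drop 3: J rot3 at col 2 lands with bottom-row=5; cleared 0 line(s) (total 0); column heights now [0 0 6 8 0], max=8
Drop 4: S rot1 at col 0 lands with bottom-row=0; cleared 0 line(s) (total 0); column heights now [3 2 6 8 0], max=8
Test piece I rot3 at col 0 (width 1): heights before test = [3 2 6 8 0]; fits = True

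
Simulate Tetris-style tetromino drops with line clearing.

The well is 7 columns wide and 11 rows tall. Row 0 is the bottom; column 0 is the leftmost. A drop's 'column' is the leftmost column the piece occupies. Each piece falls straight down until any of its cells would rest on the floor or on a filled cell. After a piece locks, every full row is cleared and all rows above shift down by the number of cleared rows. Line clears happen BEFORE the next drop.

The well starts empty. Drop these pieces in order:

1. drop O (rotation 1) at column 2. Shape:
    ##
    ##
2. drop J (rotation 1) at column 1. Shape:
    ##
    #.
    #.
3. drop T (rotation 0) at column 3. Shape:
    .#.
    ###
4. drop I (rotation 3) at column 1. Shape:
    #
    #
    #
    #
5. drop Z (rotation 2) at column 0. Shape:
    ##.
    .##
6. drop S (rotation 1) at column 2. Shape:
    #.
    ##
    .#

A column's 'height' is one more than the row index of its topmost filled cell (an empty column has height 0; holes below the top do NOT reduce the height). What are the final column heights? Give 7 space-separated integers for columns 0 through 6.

Answer: 9 9 10 9 4 3 0

Derivation:
Drop 1: O rot1 at col 2 lands with bottom-row=0; cleared 0 line(s) (total 0); column heights now [0 0 2 2 0 0 0], max=2
Drop 2: J rot1 at col 1 lands with bottom-row=0; cleared 0 line(s) (total 0); column heights now [0 3 3 2 0 0 0], max=3
Drop 3: T rot0 at col 3 lands with bottom-row=2; cleared 0 line(s) (total 0); column heights now [0 3 3 3 4 3 0], max=4
Drop 4: I rot3 at col 1 lands with bottom-row=3; cleared 0 line(s) (total 0); column heights now [0 7 3 3 4 3 0], max=7
Drop 5: Z rot2 at col 0 lands with bottom-row=7; cleared 0 line(s) (total 0); column heights now [9 9 8 3 4 3 0], max=9
Drop 6: S rot1 at col 2 lands with bottom-row=7; cleared 0 line(s) (total 0); column heights now [9 9 10 9 4 3 0], max=10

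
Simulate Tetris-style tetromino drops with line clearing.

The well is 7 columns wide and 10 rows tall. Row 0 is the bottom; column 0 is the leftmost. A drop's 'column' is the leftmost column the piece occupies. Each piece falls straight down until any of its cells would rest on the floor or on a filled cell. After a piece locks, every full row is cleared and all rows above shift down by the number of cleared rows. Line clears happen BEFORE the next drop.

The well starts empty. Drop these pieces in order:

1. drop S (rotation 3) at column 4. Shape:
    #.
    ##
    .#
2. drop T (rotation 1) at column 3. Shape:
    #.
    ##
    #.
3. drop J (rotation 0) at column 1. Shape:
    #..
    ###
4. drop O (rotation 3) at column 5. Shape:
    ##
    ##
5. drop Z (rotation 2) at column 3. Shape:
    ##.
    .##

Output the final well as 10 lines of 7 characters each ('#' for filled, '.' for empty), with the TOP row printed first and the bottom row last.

Drop 1: S rot3 at col 4 lands with bottom-row=0; cleared 0 line(s) (total 0); column heights now [0 0 0 0 3 2 0], max=3
Drop 2: T rot1 at col 3 lands with bottom-row=2; cleared 0 line(s) (total 0); column heights now [0 0 0 5 4 2 0], max=5
Drop 3: J rot0 at col 1 lands with bottom-row=5; cleared 0 line(s) (total 0); column heights now [0 7 6 6 4 2 0], max=7
Drop 4: O rot3 at col 5 lands with bottom-row=2; cleared 0 line(s) (total 0); column heights now [0 7 6 6 4 4 4], max=7
Drop 5: Z rot2 at col 3 lands with bottom-row=5; cleared 0 line(s) (total 0); column heights now [0 7 6 7 7 6 4], max=7

Answer: .......
.......
.......
.#.##..
.#####.
...#...
...####
...####
....##.
.....#.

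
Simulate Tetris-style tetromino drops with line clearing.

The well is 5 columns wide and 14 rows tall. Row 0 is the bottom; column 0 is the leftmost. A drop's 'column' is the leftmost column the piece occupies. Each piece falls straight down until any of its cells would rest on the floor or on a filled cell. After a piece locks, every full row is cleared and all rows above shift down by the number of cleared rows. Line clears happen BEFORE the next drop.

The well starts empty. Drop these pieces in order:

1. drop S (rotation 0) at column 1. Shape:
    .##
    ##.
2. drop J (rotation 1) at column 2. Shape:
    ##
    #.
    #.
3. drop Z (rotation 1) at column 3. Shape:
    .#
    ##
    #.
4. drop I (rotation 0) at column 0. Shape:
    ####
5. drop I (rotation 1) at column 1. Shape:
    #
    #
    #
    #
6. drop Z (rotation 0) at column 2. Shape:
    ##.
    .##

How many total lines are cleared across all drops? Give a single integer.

Drop 1: S rot0 at col 1 lands with bottom-row=0; cleared 0 line(s) (total 0); column heights now [0 1 2 2 0], max=2
Drop 2: J rot1 at col 2 lands with bottom-row=2; cleared 0 line(s) (total 0); column heights now [0 1 5 5 0], max=5
Drop 3: Z rot1 at col 3 lands with bottom-row=5; cleared 0 line(s) (total 0); column heights now [0 1 5 7 8], max=8
Drop 4: I rot0 at col 0 lands with bottom-row=7; cleared 1 line(s) (total 1); column heights now [0 1 5 7 7], max=7
Drop 5: I rot1 at col 1 lands with bottom-row=1; cleared 0 line(s) (total 1); column heights now [0 5 5 7 7], max=7
Drop 6: Z rot0 at col 2 lands with bottom-row=7; cleared 0 line(s) (total 1); column heights now [0 5 9 9 8], max=9

Answer: 1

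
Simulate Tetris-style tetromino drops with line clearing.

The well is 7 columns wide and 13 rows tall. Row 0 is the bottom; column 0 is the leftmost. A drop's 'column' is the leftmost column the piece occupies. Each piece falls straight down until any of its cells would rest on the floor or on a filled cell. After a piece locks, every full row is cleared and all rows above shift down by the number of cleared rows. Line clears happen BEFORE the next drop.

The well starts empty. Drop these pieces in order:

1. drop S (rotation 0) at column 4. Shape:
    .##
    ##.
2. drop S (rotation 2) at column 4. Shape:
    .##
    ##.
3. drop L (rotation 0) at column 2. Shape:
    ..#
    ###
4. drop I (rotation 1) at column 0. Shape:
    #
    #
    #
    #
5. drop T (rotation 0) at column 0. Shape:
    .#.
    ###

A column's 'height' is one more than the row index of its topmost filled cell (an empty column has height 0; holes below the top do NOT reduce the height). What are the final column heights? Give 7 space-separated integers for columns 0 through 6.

Answer: 5 6 5 4 5 4 4

Derivation:
Drop 1: S rot0 at col 4 lands with bottom-row=0; cleared 0 line(s) (total 0); column heights now [0 0 0 0 1 2 2], max=2
Drop 2: S rot2 at col 4 lands with bottom-row=2; cleared 0 line(s) (total 0); column heights now [0 0 0 0 3 4 4], max=4
Drop 3: L rot0 at col 2 lands with bottom-row=3; cleared 0 line(s) (total 0); column heights now [0 0 4 4 5 4 4], max=5
Drop 4: I rot1 at col 0 lands with bottom-row=0; cleared 0 line(s) (total 0); column heights now [4 0 4 4 5 4 4], max=5
Drop 5: T rot0 at col 0 lands with bottom-row=4; cleared 0 line(s) (total 0); column heights now [5 6 5 4 5 4 4], max=6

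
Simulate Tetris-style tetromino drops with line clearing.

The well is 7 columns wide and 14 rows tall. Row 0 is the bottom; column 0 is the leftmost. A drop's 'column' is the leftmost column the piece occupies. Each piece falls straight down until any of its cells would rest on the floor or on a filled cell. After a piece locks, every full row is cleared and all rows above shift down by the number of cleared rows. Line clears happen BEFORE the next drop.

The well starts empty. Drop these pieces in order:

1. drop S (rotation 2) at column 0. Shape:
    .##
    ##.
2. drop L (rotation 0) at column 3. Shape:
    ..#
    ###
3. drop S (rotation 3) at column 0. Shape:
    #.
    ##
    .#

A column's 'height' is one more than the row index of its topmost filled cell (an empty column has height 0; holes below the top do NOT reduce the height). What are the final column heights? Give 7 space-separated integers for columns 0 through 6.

Drop 1: S rot2 at col 0 lands with bottom-row=0; cleared 0 line(s) (total 0); column heights now [1 2 2 0 0 0 0], max=2
Drop 2: L rot0 at col 3 lands with bottom-row=0; cleared 0 line(s) (total 0); column heights now [1 2 2 1 1 2 0], max=2
Drop 3: S rot3 at col 0 lands with bottom-row=2; cleared 0 line(s) (total 0); column heights now [5 4 2 1 1 2 0], max=5

Answer: 5 4 2 1 1 2 0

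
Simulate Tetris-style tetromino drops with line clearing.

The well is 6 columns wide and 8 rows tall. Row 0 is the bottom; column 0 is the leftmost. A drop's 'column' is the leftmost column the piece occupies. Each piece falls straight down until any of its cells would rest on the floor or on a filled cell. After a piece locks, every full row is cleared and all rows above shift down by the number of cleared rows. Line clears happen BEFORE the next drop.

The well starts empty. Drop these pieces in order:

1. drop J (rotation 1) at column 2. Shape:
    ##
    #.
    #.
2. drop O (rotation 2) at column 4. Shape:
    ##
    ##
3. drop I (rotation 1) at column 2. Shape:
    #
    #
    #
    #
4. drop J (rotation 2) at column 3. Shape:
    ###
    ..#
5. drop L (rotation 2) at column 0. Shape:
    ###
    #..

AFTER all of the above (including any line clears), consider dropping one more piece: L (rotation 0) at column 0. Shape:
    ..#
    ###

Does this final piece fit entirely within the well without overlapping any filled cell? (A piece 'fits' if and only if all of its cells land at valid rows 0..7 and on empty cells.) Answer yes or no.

Answer: no

Derivation:
Drop 1: J rot1 at col 2 lands with bottom-row=0; cleared 0 line(s) (total 0); column heights now [0 0 3 3 0 0], max=3
Drop 2: O rot2 at col 4 lands with bottom-row=0; cleared 0 line(s) (total 0); column heights now [0 0 3 3 2 2], max=3
Drop 3: I rot1 at col 2 lands with bottom-row=3; cleared 0 line(s) (total 0); column heights now [0 0 7 3 2 2], max=7
Drop 4: J rot2 at col 3 lands with bottom-row=2; cleared 0 line(s) (total 0); column heights now [0 0 7 4 4 4], max=7
Drop 5: L rot2 at col 0 lands with bottom-row=6; cleared 0 line(s) (total 0); column heights now [8 8 8 4 4 4], max=8
Test piece L rot0 at col 0 (width 3): heights before test = [8 8 8 4 4 4]; fits = False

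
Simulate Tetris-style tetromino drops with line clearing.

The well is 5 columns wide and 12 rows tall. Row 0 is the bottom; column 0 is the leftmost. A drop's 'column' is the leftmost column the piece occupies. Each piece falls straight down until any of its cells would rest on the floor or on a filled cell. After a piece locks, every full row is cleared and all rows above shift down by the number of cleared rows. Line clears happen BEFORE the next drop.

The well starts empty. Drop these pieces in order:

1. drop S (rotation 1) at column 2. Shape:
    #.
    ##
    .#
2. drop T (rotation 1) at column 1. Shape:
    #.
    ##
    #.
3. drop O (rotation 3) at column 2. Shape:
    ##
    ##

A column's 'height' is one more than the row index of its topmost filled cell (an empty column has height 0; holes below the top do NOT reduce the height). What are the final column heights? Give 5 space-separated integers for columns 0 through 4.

Drop 1: S rot1 at col 2 lands with bottom-row=0; cleared 0 line(s) (total 0); column heights now [0 0 3 2 0], max=3
Drop 2: T rot1 at col 1 lands with bottom-row=2; cleared 0 line(s) (total 0); column heights now [0 5 4 2 0], max=5
Drop 3: O rot3 at col 2 lands with bottom-row=4; cleared 0 line(s) (total 0); column heights now [0 5 6 6 0], max=6

Answer: 0 5 6 6 0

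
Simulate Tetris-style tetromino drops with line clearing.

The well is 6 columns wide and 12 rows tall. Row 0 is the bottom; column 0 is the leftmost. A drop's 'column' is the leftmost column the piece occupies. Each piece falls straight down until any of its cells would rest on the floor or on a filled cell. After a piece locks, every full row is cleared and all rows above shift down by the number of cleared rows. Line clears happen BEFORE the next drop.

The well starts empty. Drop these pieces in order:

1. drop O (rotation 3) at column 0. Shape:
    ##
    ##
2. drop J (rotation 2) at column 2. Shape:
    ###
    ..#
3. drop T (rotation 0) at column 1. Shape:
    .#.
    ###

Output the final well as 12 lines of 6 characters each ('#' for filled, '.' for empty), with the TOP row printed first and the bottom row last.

Answer: ......
......
......
......
......
......
......
......
..#...
.###..
#####.
##..#.

Derivation:
Drop 1: O rot3 at col 0 lands with bottom-row=0; cleared 0 line(s) (total 0); column heights now [2 2 0 0 0 0], max=2
Drop 2: J rot2 at col 2 lands with bottom-row=0; cleared 0 line(s) (total 0); column heights now [2 2 2 2 2 0], max=2
Drop 3: T rot0 at col 1 lands with bottom-row=2; cleared 0 line(s) (total 0); column heights now [2 3 4 3 2 0], max=4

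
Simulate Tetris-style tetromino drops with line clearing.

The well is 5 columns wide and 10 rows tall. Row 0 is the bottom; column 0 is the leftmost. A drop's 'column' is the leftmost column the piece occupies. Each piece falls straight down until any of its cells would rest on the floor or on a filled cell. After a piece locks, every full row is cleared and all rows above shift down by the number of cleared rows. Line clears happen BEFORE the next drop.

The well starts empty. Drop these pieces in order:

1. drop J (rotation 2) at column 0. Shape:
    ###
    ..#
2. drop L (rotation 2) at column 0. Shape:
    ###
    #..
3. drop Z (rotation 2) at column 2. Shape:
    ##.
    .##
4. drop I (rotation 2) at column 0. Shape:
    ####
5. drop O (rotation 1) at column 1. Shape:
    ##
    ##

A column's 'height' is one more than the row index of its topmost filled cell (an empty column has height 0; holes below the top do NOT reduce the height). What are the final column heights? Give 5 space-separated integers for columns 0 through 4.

Drop 1: J rot2 at col 0 lands with bottom-row=0; cleared 0 line(s) (total 0); column heights now [2 2 2 0 0], max=2
Drop 2: L rot2 at col 0 lands with bottom-row=2; cleared 0 line(s) (total 0); column heights now [4 4 4 0 0], max=4
Drop 3: Z rot2 at col 2 lands with bottom-row=3; cleared 1 line(s) (total 1); column heights now [3 2 4 4 0], max=4
Drop 4: I rot2 at col 0 lands with bottom-row=4; cleared 0 line(s) (total 1); column heights now [5 5 5 5 0], max=5
Drop 5: O rot1 at col 1 lands with bottom-row=5; cleared 0 line(s) (total 1); column heights now [5 7 7 5 0], max=7

Answer: 5 7 7 5 0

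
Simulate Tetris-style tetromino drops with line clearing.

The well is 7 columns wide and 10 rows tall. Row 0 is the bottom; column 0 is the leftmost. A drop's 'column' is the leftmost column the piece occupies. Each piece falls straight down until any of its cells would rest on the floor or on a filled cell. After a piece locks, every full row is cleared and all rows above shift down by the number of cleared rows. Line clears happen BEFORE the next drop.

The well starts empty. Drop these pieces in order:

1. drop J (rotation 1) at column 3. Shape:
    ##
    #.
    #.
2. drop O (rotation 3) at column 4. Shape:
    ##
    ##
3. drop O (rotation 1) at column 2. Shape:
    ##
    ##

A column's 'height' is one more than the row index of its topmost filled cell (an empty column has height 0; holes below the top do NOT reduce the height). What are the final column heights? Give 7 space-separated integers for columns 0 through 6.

Answer: 0 0 5 5 5 5 0

Derivation:
Drop 1: J rot1 at col 3 lands with bottom-row=0; cleared 0 line(s) (total 0); column heights now [0 0 0 3 3 0 0], max=3
Drop 2: O rot3 at col 4 lands with bottom-row=3; cleared 0 line(s) (total 0); column heights now [0 0 0 3 5 5 0], max=5
Drop 3: O rot1 at col 2 lands with bottom-row=3; cleared 0 line(s) (total 0); column heights now [0 0 5 5 5 5 0], max=5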